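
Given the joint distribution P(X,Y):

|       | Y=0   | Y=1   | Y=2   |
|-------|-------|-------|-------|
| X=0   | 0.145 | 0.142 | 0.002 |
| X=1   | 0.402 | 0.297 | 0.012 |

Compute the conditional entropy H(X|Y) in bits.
0.8633 bits

H(X|Y) = H(X,Y) - H(Y)

H(X,Y) = -Σ_{x,y} P(x,y) log₂ P(x,y). Per-cell terms -P(x,y)·log₂P(x,y):
  X=0: 0.40395, 0.39988, 0.01793
  X=1: 0.52852, 0.52019, 0.07657
Sum of the 6 terms: H(X,Y) = 1.9470 bits

Marginal of Y (column sums):
  P(Y=0) = 0.145 + 0.402 = 0.547
  P(Y=1) = 0.142 + 0.297 = 0.439
  P(Y=2) = 0.002 + 0.012 = 0.014
H(Y) = -[0.547·log₂(0.547) + 0.439·log₂(0.439) + 0.014·log₂(0.014)]
  = 0.47610 + 0.52140 + 0.08622 = 1.0837 bits

H(X|Y) = H(X,Y) - H(Y) = 1.9470 - 1.0837 = 0.8633 bits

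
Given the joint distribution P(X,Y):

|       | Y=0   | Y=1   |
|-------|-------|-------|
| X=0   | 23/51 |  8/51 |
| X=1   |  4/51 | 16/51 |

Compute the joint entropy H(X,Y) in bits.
1.7500 bits

H(X,Y) = -Σ_{x,y} P(x,y) log₂ P(x,y). Per-cell terms -P(x,y)·log₂P(x,y):
  X=0: 0.5181, 0.4192
  X=1: 0.2880, 0.5247
Sum of the 4 terms: H(X,Y) = 1.7500 bits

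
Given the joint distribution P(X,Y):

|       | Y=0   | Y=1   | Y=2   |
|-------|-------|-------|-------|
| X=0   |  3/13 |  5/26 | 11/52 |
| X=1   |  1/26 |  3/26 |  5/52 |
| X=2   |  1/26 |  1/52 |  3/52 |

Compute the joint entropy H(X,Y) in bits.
2.8126 bits

H(X,Y) = -Σ_{x,y} P(x,y) log₂ P(x,y). Per-cell terms -P(x,y)·log₂P(x,y):
  X=0: 0.48819, 0.45741, 0.47406
  X=1: 0.18079, 0.35948, 0.32486
  X=2: 0.18079, 0.10962, 0.23743
Sum of the 9 terms: H(X,Y) = 2.8126 bits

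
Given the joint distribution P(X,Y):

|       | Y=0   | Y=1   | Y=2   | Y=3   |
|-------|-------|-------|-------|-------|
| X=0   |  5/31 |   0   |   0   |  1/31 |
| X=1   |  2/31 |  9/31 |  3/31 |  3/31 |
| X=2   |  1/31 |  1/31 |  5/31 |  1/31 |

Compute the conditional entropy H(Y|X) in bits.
1.4754 bits

H(Y|X) = H(X,Y) - H(X)

H(X,Y) = -Σ_{x,y} P(x,y) log₂ P(x,y). Per-cell terms -P(x,y)·log₂P(x,y):
  X=0: 0.42456, 0.00000, 0.00000, 0.15981
  X=1: 0.25511, 0.51801, 0.32605, 0.32605
  X=2: 0.15981, 0.15981, 0.42456, 0.15981
  (cells with P = 0 contribute 0)
Sum of the 12 terms: H(X,Y) = 2.9136 bits

Marginal of X (row sums):
  P(X=0) = 5/31 + 0 + 0 + 1/31 = 6/31
  P(X=1) = 2/31 + 9/31 + 3/31 + 3/31 = 17/31
  P(X=2) = 1/31 + 1/31 + 5/31 + 1/31 = 8/31
H(X) = -[(6/31)·log₂(6/31) + (17/31)·log₂(17/31) + (8/31)·log₂(8/31)]
  = 0.45856 + 0.47531 + 0.50431 = 1.4382 bits

H(Y|X) = H(X,Y) - H(X) = 2.9136 - 1.4382 = 1.4754 bits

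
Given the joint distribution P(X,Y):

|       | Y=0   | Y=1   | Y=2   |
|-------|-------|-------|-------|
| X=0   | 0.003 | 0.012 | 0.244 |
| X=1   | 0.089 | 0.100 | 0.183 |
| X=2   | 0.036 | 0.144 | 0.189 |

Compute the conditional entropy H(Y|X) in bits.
1.1527 bits

H(Y|X) = H(X,Y) - H(X)

H(X,Y) = -Σ_{x,y} P(x,y) log₂ P(x,y). Per-cell terms -P(x,y)·log₂P(x,y):
  X=0: 0.0251425, 0.0765699, 0.4965515
  X=1: 0.3106145, 0.3321928, 0.4483655
  X=2: 0.1726509, 0.4026037, 0.4542694
Sum of the 9 terms: H(X,Y) = 2.718961 bits

Marginal of X (row sums):
  P(X=0) = 0.003 + 0.012 + 0.244 = 0.259
  P(X=1) = 0.089 + 0.100 + 0.183 = 0.372
  P(X=2) = 0.036 + 0.144 + 0.189 = 0.369
H(X) = -[0.259·log₂(0.259) + 0.372·log₂(0.372) + 0.369·log₂(0.369)]
  = 0.5047848 + 0.5307047 + 0.5307354 = 1.566225 bits

H(Y|X) = H(X,Y) - H(X) = 2.718961 - 1.566225 = 1.1527 bits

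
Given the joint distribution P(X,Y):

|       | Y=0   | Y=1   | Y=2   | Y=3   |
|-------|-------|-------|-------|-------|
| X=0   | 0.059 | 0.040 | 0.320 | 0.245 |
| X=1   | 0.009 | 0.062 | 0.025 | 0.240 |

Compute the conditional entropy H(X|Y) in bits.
0.7512 bits

H(X|Y) = H(X,Y) - H(Y)

H(X,Y) = -Σ_{x,y} P(x,y) log₂ P(x,y). Per-cell terms -P(x,y)·log₂P(x,y):
  X=0: 0.2409053, 0.1857542, 0.5260340, 0.4971409
  X=1: 0.0611627, 0.2487185, 0.1330482, 0.4941345
Sum of the 8 terms: H(X,Y) = 2.386898 bits

Marginal of Y (column sums):
  P(Y=0) = 0.059 + 0.009 = 0.068
  P(Y=1) = 0.040 + 0.062 = 0.102
  P(Y=2) = 0.320 + 0.025 = 0.345
  P(Y=3) = 0.245 + 0.240 = 0.485
H(Y) = -[0.068·log₂(0.068) + 0.102·log₂(0.102) + 0.345·log₂(0.345) + 0.485·log₂(0.485)]
  = 0.2637259 + 0.3359226 + 0.5296894 + 0.5063125 = 1.635650 bits

H(X|Y) = H(X,Y) - H(Y) = 2.386898 - 1.635650 = 0.7512 bits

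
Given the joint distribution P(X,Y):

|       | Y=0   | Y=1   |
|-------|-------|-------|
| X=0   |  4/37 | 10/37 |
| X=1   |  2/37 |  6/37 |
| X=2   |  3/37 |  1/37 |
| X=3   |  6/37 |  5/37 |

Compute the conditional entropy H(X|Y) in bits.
1.7867 bits

H(X|Y) = H(X,Y) - H(Y)

H(X,Y) = -Σ_{x,y} P(x,y) log₂ P(x,y). Per-cell terms -P(x,y)·log₂P(x,y):
  X=0: 0.34697, 0.51014
  X=1: 0.22754, 0.42559
  X=2: 0.29388, 0.14080
  X=3: 0.42559, 0.39021
Sum of the 8 terms: H(X,Y) = 2.7607 bits

Marginal of Y (column sums):
  P(Y=0) = 4/37 + 2/37 + 3/37 + 6/37 = 15/37
  P(Y=1) = 10/37 + 6/37 + 1/37 + 5/37 = 22/37
H(Y) = -[(15/37)·log₂(15/37) + (22/37)·log₂(22/37)]
  = 0.52807 + 0.44596 = 0.9740 bits

H(X|Y) = H(X,Y) - H(Y) = 2.7607 - 0.9740 = 1.7867 bits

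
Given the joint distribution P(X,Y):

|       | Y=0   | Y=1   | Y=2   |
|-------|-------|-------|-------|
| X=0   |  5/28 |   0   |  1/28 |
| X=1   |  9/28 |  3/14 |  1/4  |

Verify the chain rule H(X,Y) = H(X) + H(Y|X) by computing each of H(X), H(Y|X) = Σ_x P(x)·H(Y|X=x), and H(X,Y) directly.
H(X) = 0.7496 bits, H(Y|X) = 1.3685 bits, H(X,Y) = 2.1181 bits

Marginal of X (row sums):
  P(X=0) = 5/28 + 0 + 1/28 = 3/14
  P(X=1) = 9/28 + 3/14 + 1/4 = 11/14
H(X) = -[(3/14)·log₂(3/14) + (11/14)·log₂(11/14)]
  = 0.47623 + 0.27337 = 0.7496 bits

H(Y|X) = Σ_x P(x)·H(Y|X=x):
  X=0: P(X=0) = 3/14, P(Y|X=0) = (5/6, 0, 1/6) → H(Y|X=0) = 0.65002
  X=1: P(X=1) = 11/14, P(Y|X=1) = (9/22, 3/11, 7/22) → H(Y|X=1) = 1.56441
H(Y|X) = (3/14)·0.65002 + (11/14)·1.56441 = 1.3685 bits

H(X,Y) = -Σ_{x,y} P(x,y) log₂ P(x,y). Per-cell terms -P(x,y)·log₂P(x,y):
  X=0: 0.44383, 0.00000, 0.17169
  X=1: 0.52632, 0.47623, 0.50000
  (cells with P = 0 contribute 0)
Sum of the 6 terms: H(X,Y) = 2.1181 bits

Chain rule check:
  H(X) + H(Y|X) = 0.7496 + 1.3685 = 2.1181 bits
  H(X,Y) = 2.1181 bits
✓ Chain rule verified.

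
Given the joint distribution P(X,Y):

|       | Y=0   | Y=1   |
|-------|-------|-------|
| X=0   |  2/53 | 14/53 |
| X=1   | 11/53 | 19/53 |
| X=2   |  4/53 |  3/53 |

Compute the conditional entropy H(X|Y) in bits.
1.2978 bits

H(X|Y) = H(X,Y) - H(Y)

H(X,Y) = -Σ_{x,y} P(x,y) log₂ P(x,y). Per-cell terms -P(x,y)·log₂P(x,y):
  X=0: 0.1784, 0.5073
  X=1: 0.4708, 0.5306
  X=2: 0.2814, 0.2345
Sum of the 6 terms: H(X,Y) = 2.2030 bits

Marginal of Y (column sums):
  P(Y=0) = 2/53 + 11/53 + 4/53 = 17/53
  P(Y=1) = 14/53 + 19/53 + 3/53 = 36/53
H(Y) = -[(17/53)·log₂(17/53) + (36/53)·log₂(36/53)]
  = 0.5262 + 0.3790 = 0.9052 bits

H(X|Y) = H(X,Y) - H(Y) = 2.2030 - 0.9052 = 1.2978 bits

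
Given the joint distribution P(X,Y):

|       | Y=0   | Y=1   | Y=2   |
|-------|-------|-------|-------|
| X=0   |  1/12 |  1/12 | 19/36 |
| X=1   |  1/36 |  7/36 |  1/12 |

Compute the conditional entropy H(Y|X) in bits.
1.0979 bits

H(Y|X) = H(X,Y) - H(X)

H(X,Y) = -Σ_{x,y} P(x,y) log₂ P(x,y). Per-cell terms -P(x,y)·log₂P(x,y):
  X=0: 0.298747, 0.298747, 0.486610
  X=1: 0.143609, 0.459389, 0.298747
Sum of the 6 terms: H(X,Y) = 1.98585 bits

Marginal of X (row sums):
  P(X=0) = 1/12 + 1/12 + 19/36 = 25/36
  P(X=1) = 1/36 + 7/36 + 1/12 = 11/36
H(X) = -[(25/36)·log₂(25/36) + (11/36)·log₂(11/36)]
  = 0.365326 + 0.522651 = 0.88798 bits

H(Y|X) = H(X,Y) - H(X) = 1.98585 - 0.88798 = 1.0979 bits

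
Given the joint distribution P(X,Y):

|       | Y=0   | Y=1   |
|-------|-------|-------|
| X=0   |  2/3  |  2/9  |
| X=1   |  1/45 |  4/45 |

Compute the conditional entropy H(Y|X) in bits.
0.8014 bits

H(Y|X) = H(X,Y) - H(X)

H(X,Y) = -Σ_{x,y} P(x,y) log₂ P(x,y). Per-cell terms -P(x,y)·log₂P(x,y):
  X=0: 0.389975, 0.482206
  X=1: 0.122041, 0.310387
Sum of the 4 terms: H(X,Y) = 1.304609 bits

Marginal of X (row sums):
  P(X=0) = 2/3 + 2/9 = 8/9
  P(X=1) = 1/45 + 4/45 = 1/9
H(X) = -[(8/9)·log₂(8/9) + (1/9)·log₂(1/9)]
  = 0.151044 + 0.352214 = 0.503258 bits

H(Y|X) = H(X,Y) - H(X) = 1.304609 - 0.503258 = 0.8014 bits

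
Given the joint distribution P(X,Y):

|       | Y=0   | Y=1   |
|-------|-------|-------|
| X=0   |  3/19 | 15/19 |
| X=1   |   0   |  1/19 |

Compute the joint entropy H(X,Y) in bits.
0.9133 bits

H(X,Y) = -Σ_{x,y} P(x,y) log₂ P(x,y). Per-cell terms -P(x,y)·log₂P(x,y):
  X=0: 0.4205, 0.2692
  X=1: 0.0000, 0.2236
  (cells with P = 0 contribute 0)
Sum of the 4 terms: H(X,Y) = 0.9133 bits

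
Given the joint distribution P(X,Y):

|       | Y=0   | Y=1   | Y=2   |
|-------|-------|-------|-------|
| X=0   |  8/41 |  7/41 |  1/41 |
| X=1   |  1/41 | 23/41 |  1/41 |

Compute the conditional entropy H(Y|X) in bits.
0.7903 bits

H(Y|X) = H(X,Y) - H(X)

H(X,Y) = -Σ_{x,y} P(x,y) log₂ P(x,y). Per-cell terms -P(x,y)·log₂P(x,y):
  X=0: 0.4600, 0.4354, 0.1307
  X=1: 0.1307, 0.4678, 0.1307
Sum of the 6 terms: H(X,Y) = 1.7553 bits

Marginal of X (row sums):
  P(X=0) = 8/41 + 7/41 + 1/41 = 16/41
  P(X=1) = 1/41 + 23/41 + 1/41 = 25/41
H(X) = -[(16/41)·log₂(16/41) + (25/41)·log₂(25/41)]
  = 0.5298 + 0.4352 = 0.9650 bits

H(Y|X) = H(X,Y) - H(X) = 1.7553 - 0.9650 = 0.7903 bits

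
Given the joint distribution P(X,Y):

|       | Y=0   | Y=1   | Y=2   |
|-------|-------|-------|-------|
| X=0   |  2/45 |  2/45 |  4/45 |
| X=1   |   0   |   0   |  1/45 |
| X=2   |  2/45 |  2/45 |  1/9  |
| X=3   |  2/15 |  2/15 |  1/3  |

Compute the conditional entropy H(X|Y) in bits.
1.4512 bits

H(X|Y) = H(X,Y) - H(Y)

H(X,Y) = -Σ_{x,y} P(x,y) log₂ P(x,y). Per-cell terms -P(x,y)·log₂P(x,y):
  X=0: 0.19964, 0.19964, 0.31039
  X=1: 0.00000, 0.00000, 0.12204
  X=2: 0.19964, 0.19964, 0.35221
  X=3: 0.38759, 0.38759, 0.52832
  (cells with P = 0 contribute 0)
Sum of the 12 terms: H(X,Y) = 2.8867 bits

Marginal of Y (column sums):
  P(Y=0) = 2/45 + 0 + 2/45 + 2/15 = 2/9
  P(Y=1) = 2/45 + 0 + 2/45 + 2/15 = 2/9
  P(Y=2) = 4/45 + 1/45 + 1/9 + 1/3 = 5/9
H(Y) = -[(2/9)·log₂(2/9) + (2/9)·log₂(2/9) + (5/9)·log₂(5/9)]
  = 0.48221 + 0.48221 + 0.47111 = 1.4355 bits

H(X|Y) = H(X,Y) - H(Y) = 2.8867 - 1.4355 = 1.4512 bits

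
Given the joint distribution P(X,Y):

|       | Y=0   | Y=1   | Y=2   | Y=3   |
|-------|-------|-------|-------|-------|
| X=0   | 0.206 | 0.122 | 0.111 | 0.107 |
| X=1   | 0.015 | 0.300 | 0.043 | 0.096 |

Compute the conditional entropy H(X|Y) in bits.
0.7794 bits

H(X|Y) = H(X,Y) - H(Y)

H(X,Y) = -Σ_{x,y} P(x,y) log₂ P(x,y). Per-cell terms -P(x,y)·log₂P(x,y):
  X=0: 0.4695, 0.3703, 0.3520, 0.3450
  X=1: 0.0909, 0.5211, 0.1952, 0.3246
Sum of the 8 terms: H(X,Y) = 2.6686 bits

Marginal of Y (column sums):
  P(Y=0) = 0.206 + 0.015 = 0.221
  P(Y=1) = 0.122 + 0.300 = 0.422
  P(Y=2) = 0.111 + 0.043 = 0.154
  P(Y=3) = 0.107 + 0.096 = 0.203
H(Y) = -[0.221·log₂(0.221) + 0.422·log₂(0.422) + 0.154·log₂(0.154) + 0.203·log₂(0.203)]
  = 0.4813 + 0.5253 + 0.4156 + 0.4670 = 1.8892 bits

H(X|Y) = H(X,Y) - H(Y) = 2.6686 - 1.8892 = 0.7794 bits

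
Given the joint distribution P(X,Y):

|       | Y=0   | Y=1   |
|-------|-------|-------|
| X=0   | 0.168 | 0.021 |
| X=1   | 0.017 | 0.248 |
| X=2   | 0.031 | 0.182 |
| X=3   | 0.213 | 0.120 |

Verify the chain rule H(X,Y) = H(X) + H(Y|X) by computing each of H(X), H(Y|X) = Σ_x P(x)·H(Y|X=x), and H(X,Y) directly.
H(X) = 1.9655 bits, H(Y|X) = 0.6277 bits, H(X,Y) = 2.5932 bits

Marginal of X (row sums):
  P(X=0) = 0.168 + 0.021 = 0.189
  P(X=1) = 0.017 + 0.248 = 0.265
  P(X=2) = 0.031 + 0.182 = 0.213
  P(X=3) = 0.213 + 0.120 = 0.333
H(X) = -[0.189·log₂(0.189) + 0.265·log₂(0.265) + 0.213·log₂(0.213) + 0.333·log₂(0.333)]
  = 0.4543 + 0.5077 + 0.4752 + 0.5283 = 1.9655 bits

H(Y|X) = Σ_x P(x)·H(Y|X=x):
  X=0: P(X=0) = 0.189, P(Y|X=0) = (8/9, 1/9) → H(Y|X=0) = 0.5033
  X=1: P(X=1) = 0.265, P(Y|X=1) = (17/265, 248/265) → H(Y|X=1) = 0.3437
  X=2: P(X=2) = 0.213, P(Y|X=2) = (31/213, 182/213) → H(Y|X=2) = 0.5986
  X=3: P(X=3) = 0.333, P(Y|X=3) = (71/111, 40/111) → H(Y|X=3) = 0.9430
H(Y|X) = 0.189·0.5033 + 0.265·0.3437 + 0.213·0.5986 + 0.333·0.9430 = 0.6277 bits

H(X,Y) = -Σ_{x,y} P(x,y) log₂ P(x,y). Per-cell terms -P(x,y)·log₂P(x,y):
  X=0: 0.4323, 0.1170
  X=1: 0.0999, 0.4989
  X=2: 0.1554, 0.4474
  X=3: 0.4752, 0.3671
Sum of the 8 terms: H(X,Y) = 2.5932 bits

Chain rule check:
  H(X) + H(Y|X) = 1.9655 + 0.6277 = 2.5932 bits
  H(X,Y) = 2.5932 bits
✓ Chain rule verified.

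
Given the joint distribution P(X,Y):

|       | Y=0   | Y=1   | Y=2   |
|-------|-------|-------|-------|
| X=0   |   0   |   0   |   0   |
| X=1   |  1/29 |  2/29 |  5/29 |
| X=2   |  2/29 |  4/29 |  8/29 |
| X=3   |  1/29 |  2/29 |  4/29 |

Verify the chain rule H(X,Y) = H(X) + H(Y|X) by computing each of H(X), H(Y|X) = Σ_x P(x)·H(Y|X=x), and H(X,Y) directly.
H(X) = 1.5147 bits, H(Y|X) = 1.3567 bits, H(X,Y) = 2.8714 bits

Marginal of X (row sums):
  P(X=0) = 0 + 0 + 0 = 0
  P(X=1) = 1/29 + 2/29 + 5/29 = 8/29
  P(X=2) = 2/29 + 4/29 + 8/29 = 14/29
  P(X=3) = 1/29 + 2/29 + 4/29 = 7/29
H(X) = -[(8/29)·log₂(8/29) + (14/29)·log₂(14/29) + (7/29)·log₂(7/29)]   (outcomes with P = 0 contribute 0)
  = 0.512546 + 0.507199 + 0.494979 = 1.5147 bits

H(Y|X) = Σ_x P(x)·H(Y|X=x):
  X=0: P(X=0) = 0 → contributes 0
  X=1: P(X=1) = 8/29, P(Y|X=1) = (1/8, 1/4, 5/8) → H(Y|X=1) = 1.298795
  X=2: P(X=2) = 14/29, P(Y|X=2) = (1/7, 2/7, 4/7) → H(Y|X=2) = 1.378783
  X=3: P(X=3) = 7/29, P(Y|X=3) = (1/7, 2/7, 4/7) → H(Y|X=3) = 1.378783
H(Y|X) = (8/29)·1.298795 + (14/29)·1.378783 + (7/29)·1.378783 = 1.3567 bits

H(X,Y) = -Σ_{x,y} P(x,y) log₂ P(x,y). Per-cell terms -P(x,y)·log₂P(x,y):
  X=0: 0.000000, 0.000000, 0.000000
  X=1: 0.167517, 0.266068, 0.437251
  X=2: 0.266068, 0.394204, 0.512546
  X=3: 0.167517, 0.266068, 0.394204
  (cells with P = 0 contribute 0)
Sum of the 12 terms: H(X,Y) = 2.8714 bits

Chain rule check:
  H(X) + H(Y|X) = 1.5147 + 1.3567 = 2.8714 bits
  H(X,Y) = 2.8714 bits
✓ Chain rule verified.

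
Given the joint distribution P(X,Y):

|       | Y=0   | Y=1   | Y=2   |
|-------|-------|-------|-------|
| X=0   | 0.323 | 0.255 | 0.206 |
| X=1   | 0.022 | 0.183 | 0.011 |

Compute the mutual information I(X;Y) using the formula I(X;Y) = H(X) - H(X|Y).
0.1425 bits

I(X;Y) = H(X) - H(X|Y)

Marginal of X (row sums):
  P(X=0) = 0.323 + 0.255 + 0.206 = 0.784
  P(X=1) = 0.022 + 0.183 + 0.011 = 0.216
H(X) = -[0.784·log₂(0.784) + 0.216·log₂(0.216)]
  = 0.275242 + 0.477554 = 0.75280 bits

Marginal of Y (column sums):
  P(Y=0) = 0.323 + 0.022 = 0.345
  P(Y=1) = 0.255 + 0.183 = 0.438
  P(Y=2) = 0.206 + 0.011 = 0.217
H(X|Y) = Σ_y P(y)·H(X|Y=y):
  Y=0: P(Y=0) = 0.345, P(X|Y=0) = (323/345, 22/345) → H(X|Y=0) = 0.342225
  Y=1: P(Y=1) = 0.438, P(X|Y=1) = (85/146, 61/146) → H(X|Y=1) = 0.980419
  Y=2: P(Y=2) = 0.217, P(X|Y=2) = (206/217, 11/217) → H(X|Y=2) = 0.289326
H(X|Y) = 0.345·0.342225 + 0.438·0.980419 + 0.217·0.289326 = 0.61027 bits

I(X;Y) = H(X) - H(X|Y) = 0.75280 - 0.61027 = 0.1425 bits

Cross-check via I(X;Y) = H(X) + H(Y) - H(X,Y): computing H(Y) from the column sums and H(X,Y) from the 6 cells in the same way gives H(Y) = 1.52966 bits and H(X,Y) = 2.13994 bits, so
I(X;Y) = 0.75280 + 1.52966 - 2.13994 = 0.1425 bits ✓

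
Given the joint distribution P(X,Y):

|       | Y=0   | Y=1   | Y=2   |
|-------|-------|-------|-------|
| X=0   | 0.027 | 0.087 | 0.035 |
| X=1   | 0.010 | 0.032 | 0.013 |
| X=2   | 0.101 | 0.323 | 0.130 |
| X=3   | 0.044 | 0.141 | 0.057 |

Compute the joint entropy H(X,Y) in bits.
2.9989 bits

H(X,Y) = -Σ_{x,y} P(x,y) log₂ P(x,y). Per-cell terms -P(x,y)·log₂P(x,y):
  X=0: 0.1407, 0.3065, 0.1693
  X=1: 0.0664, 0.1589, 0.0814
  X=2: 0.3341, 0.5266, 0.3826
  X=3: 0.1983, 0.3985, 0.2356
Sum of the 12 terms: H(X,Y) = 2.9989 bits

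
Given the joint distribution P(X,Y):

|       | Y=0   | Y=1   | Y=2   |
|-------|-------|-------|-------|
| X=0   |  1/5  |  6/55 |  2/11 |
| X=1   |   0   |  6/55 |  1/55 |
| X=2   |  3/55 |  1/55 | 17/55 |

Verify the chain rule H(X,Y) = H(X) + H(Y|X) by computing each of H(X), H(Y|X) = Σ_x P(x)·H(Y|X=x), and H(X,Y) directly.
H(X) = 1.4128 bits, H(Y|X) = 1.1589 bits, H(X,Y) = 2.5716 bits

Marginal of X (row sums):
  P(X=0) = 1/5 + 6/55 + 2/11 = 27/55
  P(X=1) = 0 + 6/55 + 1/55 = 7/55
  P(X=2) = 3/55 + 1/55 + 17/55 = 21/55
H(X) = -[(27/55)·log₂(27/55) + (7/55)·log₂(7/55) + (21/55)·log₂(21/55)]
  = 0.503905 + 0.378510 + 0.530362 = 1.4128 bits

H(Y|X) = Σ_x P(x)·H(Y|X=x):
  X=0: P(X=0) = 27/55, P(Y|X=0) = (11/27, 2/9, 10/27) → H(Y|X=0) = 1.540710
  X=1: P(X=1) = 7/55, P(Y|X=1) = (0, 6/7, 1/7) → H(Y|X=1) = 0.591673
  X=2: P(X=2) = 21/55, P(Y|X=2) = (1/7, 1/21, 17/21) → H(Y|X=2) = 0.856996
H(Y|X) = (27/55)·1.540710 + (7/55)·0.591673 + (21/55)·0.856996 = 1.1589 bits

H(X,Y) = -Σ_{x,y} P(x,y) log₂ P(x,y). Per-cell terms -P(x,y)·log₂P(x,y):
  X=0: 0.464386, 0.348698, 0.447169
  X=1: 0.000000, 0.348698, 0.105116
  X=2: 0.228894, 0.105116, 0.523568
  (cells with P = 0 contribute 0)
Sum of the 9 terms: H(X,Y) = 2.5716 bits

Chain rule check:
  H(X) + H(Y|X) = 1.4128 + 1.1589 = 2.5717 bits
  H(X,Y) = 2.5716 bits
✓ Chain rule verified (Δ = 0.0001 is 4-dp rounding noise: each of the three values was rounded independently).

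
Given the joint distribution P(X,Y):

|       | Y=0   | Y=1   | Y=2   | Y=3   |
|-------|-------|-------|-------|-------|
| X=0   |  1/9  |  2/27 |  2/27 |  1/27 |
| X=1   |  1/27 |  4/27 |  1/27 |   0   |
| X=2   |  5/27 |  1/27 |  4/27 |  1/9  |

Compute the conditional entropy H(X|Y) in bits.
1.2857 bits

H(X|Y) = H(X,Y) - H(Y)

H(X,Y) = -Σ_{x,y} P(x,y) log₂ P(x,y). Per-cell terms -P(x,y)·log₂P(x,y):
  X=0: 0.352214, 0.278140, 0.278140, 0.176107
  X=1: 0.176107, 0.408131, 0.176107, 0.000000
  X=2: 0.450548, 0.176107, 0.408131, 0.352214
  (cells with P = 0 contribute 0)
Sum of the 12 terms: H(X,Y) = 3.23195 bits

Marginal of Y (column sums):
  P(Y=0) = 1/9 + 1/27 + 5/27 = 1/3
  P(Y=1) = 2/27 + 4/27 + 1/27 = 7/27
  P(Y=2) = 2/27 + 1/27 + 4/27 = 7/27
  P(Y=3) = 1/27 + 0 + 1/9 = 4/27
H(Y) = -[(1/3)·log₂(1/3) + (7/27)·log₂(7/27) + (7/27)·log₂(7/27) + (4/27)·log₂(4/27)]
  = 0.528321 + 0.504916 + 0.504916 + 0.408131 = 1.94628 bits

H(X|Y) = H(X,Y) - H(Y) = 3.23195 - 1.94628 = 1.2857 bits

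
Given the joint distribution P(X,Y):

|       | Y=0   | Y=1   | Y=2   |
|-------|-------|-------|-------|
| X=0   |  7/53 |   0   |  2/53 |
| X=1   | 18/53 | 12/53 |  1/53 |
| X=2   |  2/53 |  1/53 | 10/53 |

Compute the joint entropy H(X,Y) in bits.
2.4270 bits

H(X,Y) = -Σ_{x,y} P(x,y) log₂ P(x,y). Per-cell terms -P(x,y)·log₂P(x,y):
  X=0: 0.3857, 0.0000, 0.1784
  X=1: 0.5291, 0.4852, 0.1081
  X=2: 0.1784, 0.1081, 0.4540
  (cells with P = 0 contribute 0)
Sum of the 9 terms: H(X,Y) = 2.4270 bits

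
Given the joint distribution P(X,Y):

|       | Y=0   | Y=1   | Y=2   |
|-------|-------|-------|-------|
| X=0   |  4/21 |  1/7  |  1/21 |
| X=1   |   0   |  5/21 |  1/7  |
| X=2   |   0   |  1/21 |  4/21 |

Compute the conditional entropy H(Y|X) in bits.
1.0710 bits

H(Y|X) = H(X,Y) - H(X)

H(X,Y) = -Σ_{x,y} P(x,y) log₂ P(x,y). Per-cell terms -P(x,y)·log₂P(x,y):
  X=0: 0.455680, 0.401051, 0.209158
  X=1: 0.000000, 0.492950, 0.401051
  X=2: 0.000000, 0.209158, 0.455680
  (cells with P = 0 contribute 0)
Sum of the 9 terms: H(X,Y) = 2.62473 bits

Marginal of X (row sums):
  P(X=0) = 4/21 + 1/7 + 1/21 = 8/21
  P(X=1) = 0 + 5/21 + 1/7 = 8/21
  P(X=2) = 0 + 1/21 + 4/21 = 5/21
H(X) = -[(8/21)·log₂(8/21) + (8/21)·log₂(8/21) + (5/21)·log₂(5/21)]
  = 0.530407 + 0.530407 + 0.492950 = 1.55376 bits

H(Y|X) = H(X,Y) - H(X) = 2.62473 - 1.55376 = 1.0710 bits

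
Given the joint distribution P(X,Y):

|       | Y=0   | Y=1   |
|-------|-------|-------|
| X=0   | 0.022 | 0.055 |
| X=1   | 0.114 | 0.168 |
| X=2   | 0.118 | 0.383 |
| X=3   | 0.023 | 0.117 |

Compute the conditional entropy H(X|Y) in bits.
1.6709 bits

H(X|Y) = H(X,Y) - H(Y)

H(X,Y) = -Σ_{x,y} P(x,y) log₂ P(x,y). Per-cell terms -P(x,y)·log₂P(x,y):
  X=0: 0.12114, 0.23014
  X=1: 0.35715, 0.43234
  X=2: 0.36381, 0.53030
  X=3: 0.12517, 0.36216
Sum of the 8 terms: H(X,Y) = 2.5222 bits

Marginal of Y (column sums):
  P(Y=0) = 0.022 + 0.114 + 0.118 + 0.023 = 0.277
  P(Y=1) = 0.055 + 0.168 + 0.383 + 0.117 = 0.723
H(Y) = -[0.277·log₂(0.277) + 0.723·log₂(0.723)]
  = 0.51302 + 0.33832 = 0.8513 bits

H(X|Y) = H(X,Y) - H(Y) = 2.5222 - 0.8513 = 1.6709 bits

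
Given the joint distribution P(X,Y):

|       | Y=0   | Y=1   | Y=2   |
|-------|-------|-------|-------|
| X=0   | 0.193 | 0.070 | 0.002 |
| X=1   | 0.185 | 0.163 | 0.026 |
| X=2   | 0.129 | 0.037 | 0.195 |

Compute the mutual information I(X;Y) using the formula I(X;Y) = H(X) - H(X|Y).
0.2833 bits

I(X;Y) = H(X) - H(X|Y)

Marginal of X (row sums):
  P(X=0) = 0.193 + 0.070 + 0.002 = 0.265
  P(X=1) = 0.185 + 0.163 + 0.026 = 0.374
  P(X=2) = 0.129 + 0.037 + 0.195 = 0.361
H(X) = -[0.265·log₂(0.265) + 0.374·log₂(0.374) + 0.361·log₂(0.361)]
  = 0.50772297 + 0.53066479 + 0.53064446 = 1.5690322 bits

Marginal of Y (column sums):
  P(Y=0) = 0.193 + 0.185 + 0.129 = 0.507
  P(Y=1) = 0.070 + 0.163 + 0.037 = 0.270
  P(Y=2) = 0.002 + 0.026 + 0.195 = 0.223
H(X|Y) = Σ_y P(y)·H(X|Y=y):
  Y=0: P(Y=0) = 0.507, P(X|Y=0) = (193/507, 185/507, 43/169) → H(X|Y=0) = 1.56355773
  Y=1: P(Y=1) = 0.270, P(X|Y=1) = (7/27, 163/270, 37/270) → H(X|Y=1) = 1.33739976
  Y=2: P(Y=2) = 0.223, P(X|Y=2) = (2/223, 26/223, 195/223) → H(X|Y=2) = 0.59174813
H(X|Y) = 0.507·1.56355773 + 0.270·1.33739976 + 0.223·0.59174813 = 1.2857815 bits

I(X;Y) = H(X) - H(X|Y) = 1.5690322 - 1.2857815 = 0.2833 bits

Cross-check via I(X;Y) = H(X) + H(Y) - H(X,Y): computing H(Y) from the column sums and H(X,Y) from the 9 cells in the same way gives H(Y) = 1.4896215 bits and H(X,Y) = 2.7754031 bits, so
I(X;Y) = 1.5690322 + 1.4896215 - 2.7754031 = 0.2833 bits ✓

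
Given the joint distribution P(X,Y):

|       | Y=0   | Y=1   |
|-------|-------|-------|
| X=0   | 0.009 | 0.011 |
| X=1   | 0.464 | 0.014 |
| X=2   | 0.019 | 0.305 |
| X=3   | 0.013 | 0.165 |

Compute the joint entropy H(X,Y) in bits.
1.8745 bits

H(X,Y) = -Σ_{x,y} P(x,y) log₂ P(x,y). Per-cell terms -P(x,y)·log₂P(x,y):
  X=0: 0.06116, 0.07157
  X=1: 0.51402, 0.08622
  X=2: 0.10864, 0.52250
  X=3: 0.08145, 0.42891
Sum of the 8 terms: H(X,Y) = 1.8745 bits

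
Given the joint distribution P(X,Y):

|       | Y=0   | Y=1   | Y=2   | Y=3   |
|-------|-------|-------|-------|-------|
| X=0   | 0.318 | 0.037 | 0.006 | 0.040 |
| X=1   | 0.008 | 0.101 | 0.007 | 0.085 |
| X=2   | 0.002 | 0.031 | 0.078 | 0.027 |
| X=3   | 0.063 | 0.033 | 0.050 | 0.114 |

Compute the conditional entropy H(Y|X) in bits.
1.3683 bits

H(Y|X) = H(X,Y) - H(X)

H(X,Y) = -Σ_{x,y} P(x,y) log₂ P(x,y). Per-cell terms -P(x,y)·log₂P(x,y):
  X=0: 0.52562, 0.17598, 0.04428, 0.18575
  X=1: 0.05573, 0.33406, 0.05011, 0.30229
  X=2: 0.01793, 0.15536, 0.28707, 0.14069
  X=3: 0.25128, 0.16241, 0.21610, 0.35715
Sum of the 16 terms: H(X,Y) = 3.2618 bits

Marginal of X (row sums):
  P(X=0) = 0.318 + 0.037 + 0.006 + 0.040 = 0.401
  P(X=1) = 0.008 + 0.101 + 0.007 + 0.085 = 0.201
  P(X=2) = 0.002 + 0.031 + 0.078 + 0.027 = 0.138
  P(X=3) = 0.063 + 0.033 + 0.050 + 0.114 = 0.260
H(X) = -[0.401·log₂(0.401) + 0.201·log₂(0.201) + 0.138·log₂(0.138) + 0.260·log₂(0.260)]
  = 0.52865 + 0.46526 + 0.39430 + 0.50529 = 1.8935 bits

H(Y|X) = H(X,Y) - H(X) = 3.2618 - 1.8935 = 1.3683 bits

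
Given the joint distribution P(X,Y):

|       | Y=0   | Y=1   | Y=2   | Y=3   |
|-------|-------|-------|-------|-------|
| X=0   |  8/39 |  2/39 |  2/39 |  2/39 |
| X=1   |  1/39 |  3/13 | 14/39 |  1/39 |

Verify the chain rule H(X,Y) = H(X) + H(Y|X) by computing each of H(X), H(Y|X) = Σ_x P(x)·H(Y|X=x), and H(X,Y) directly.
H(X) = 0.9418 bits, H(Y|X) = 1.4761 bits, H(X,Y) = 2.4179 bits

Marginal of X (row sums):
  P(X=0) = 8/39 + 2/39 + 2/39 + 2/39 = 14/39
  P(X=1) = 1/39 + 3/13 + 14/39 + 1/39 = 25/39
H(X) = -[(14/39)·log₂(14/39) + (25/39)·log₂(25/39)]
  = 0.53058 + 0.41125 = 0.9418 bits

H(Y|X) = Σ_x P(x)·H(Y|X=x):
  X=0: P(X=0) = 14/39, P(Y|X=0) = (4/7, 1/7, 1/7, 1/7) → H(Y|X=0) = 1.66450
  X=1: P(X=1) = 25/39, P(Y|X=1) = (1/25, 9/25, 14/25, 1/25) → H(Y|X=1) = 1.37056
H(Y|X) = (14/39)·1.66450 + (25/39)·1.37056 = 1.4761 bits

H(X,Y) = -Σ_{x,y} P(x,y) log₂ P(x,y). Per-cell terms -P(x,y)·log₂P(x,y):
  X=0: 0.46880, 0.21976, 0.21976, 0.21976
  X=1: 0.13552, 0.48819, 0.53058, 0.13552
Sum of the 8 terms: H(X,Y) = 2.4179 bits

Chain rule check:
  H(X) + H(Y|X) = 0.9418 + 1.4761 = 2.4179 bits
  H(X,Y) = 2.4179 bits
✓ Chain rule verified.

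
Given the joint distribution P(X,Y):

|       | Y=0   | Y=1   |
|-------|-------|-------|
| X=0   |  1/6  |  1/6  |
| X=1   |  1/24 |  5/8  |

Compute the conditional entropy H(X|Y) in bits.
0.7382 bits

H(X|Y) = H(X,Y) - H(Y)

H(X,Y) = -Σ_{x,y} P(x,y) log₂ P(x,y). Per-cell terms -P(x,y)·log₂P(x,y):
  X=0: 0.43083, 0.43083
  X=1: 0.19104, 0.42379
Sum of the 4 terms: H(X,Y) = 1.4765 bits

Marginal of Y (column sums):
  P(Y=0) = 1/6 + 1/24 = 5/24
  P(Y=1) = 1/6 + 5/8 = 19/24
H(Y) = -[(5/24)·log₂(5/24) + (19/24)·log₂(19/24)]
  = 0.47147 + 0.26682 = 0.7383 bits

H(X|Y) = H(X,Y) - H(Y) = 1.4765 - 0.7383 = 0.7382 bits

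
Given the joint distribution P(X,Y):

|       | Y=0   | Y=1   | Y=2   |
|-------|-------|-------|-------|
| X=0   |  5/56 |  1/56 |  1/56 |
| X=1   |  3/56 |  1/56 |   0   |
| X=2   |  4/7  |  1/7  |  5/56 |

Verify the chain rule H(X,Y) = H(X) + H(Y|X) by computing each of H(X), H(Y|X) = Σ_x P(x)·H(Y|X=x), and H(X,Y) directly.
H(X) = 0.9005 bits, H(Y|X) = 1.1216 bits, H(X,Y) = 2.0221 bits

Marginal of X (row sums):
  P(X=0) = 5/56 + 1/56 + 1/56 = 1/8
  P(X=1) = 3/56 + 1/56 + 0 = 1/14
  P(X=2) = 4/7 + 1/7 + 5/56 = 45/56
H(X) = -[(1/8)·log₂(1/8) + (1/14)·log₂(1/14) + (45/56)·log₂(45/56)]
  = 0.3750 + 0.2720 + 0.2535 = 0.9005 bits

H(Y|X) = Σ_x P(x)·H(Y|X=x):
  X=0: P(X=0) = 1/8, P(Y|X=0) = (5/7, 1/7, 1/7) → H(Y|X=0) = 1.1488
  X=1: P(X=1) = 1/14, P(Y|X=1) = (3/4, 1/4, 0) → H(Y|X=1) = 0.8113
  X=2: P(X=2) = 45/56, P(Y|X=2) = (32/45, 8/45, 1/9) → H(Y|X=2) = 1.1450
H(Y|X) = (1/8)·1.1488 + (1/14)·0.8113 + (45/56)·1.1450 = 1.1216 bits

H(X,Y) = -Σ_{x,y} P(x,y) log₂ P(x,y). Per-cell terms -P(x,y)·log₂P(x,y):
  X=0: 0.3112, 0.1037, 0.1037
  X=1: 0.2262, 0.1037, 0.0000
  X=2: 0.4613, 0.4011, 0.3112
  (cells with P = 0 contribute 0)
Sum of the 9 terms: H(X,Y) = 2.0221 bits

Chain rule check:
  H(X) + H(Y|X) = 0.9005 + 1.1216 = 2.0221 bits
  H(X,Y) = 2.0221 bits
✓ Chain rule verified.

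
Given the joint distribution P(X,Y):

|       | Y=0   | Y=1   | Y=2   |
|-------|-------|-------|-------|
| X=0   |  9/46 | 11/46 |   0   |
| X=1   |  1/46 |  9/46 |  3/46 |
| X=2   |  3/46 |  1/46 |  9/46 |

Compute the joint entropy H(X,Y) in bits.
2.6290 bits

H(X,Y) = -Σ_{x,y} P(x,y) log₂ P(x,y). Per-cell terms -P(x,y)·log₂P(x,y):
  X=0: 0.46049, 0.49360, 0.00000
  X=1: 0.12008, 0.46049, 0.25687
  X=2: 0.25687, 0.12008, 0.46049
  (cells with P = 0 contribute 0)
Sum of the 9 terms: H(X,Y) = 2.6290 bits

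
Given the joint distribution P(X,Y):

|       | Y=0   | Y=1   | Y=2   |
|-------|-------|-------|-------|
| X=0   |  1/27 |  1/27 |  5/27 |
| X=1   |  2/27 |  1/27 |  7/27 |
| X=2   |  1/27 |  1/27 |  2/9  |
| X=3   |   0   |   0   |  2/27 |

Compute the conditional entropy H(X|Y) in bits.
1.7934 bits

H(X|Y) = H(X,Y) - H(Y)

H(X,Y) = -Σ_{x,y} P(x,y) log₂ P(x,y). Per-cell terms -P(x,y)·log₂P(x,y):
  X=0: 0.1761069, 0.1761069, 0.4505480
  X=1: 0.2781398, 0.1761069, 0.5049159
  X=2: 0.1761069, 0.1761069, 0.4822056
  X=3: 0.0000000, 0.0000000, 0.2781398
  (cells with P = 0 contribute 0)
Sum of the 12 terms: H(X,Y) = 2.874484 bits

Marginal of Y (column sums):
  P(Y=0) = 1/27 + 2/27 + 1/27 + 0 = 4/27
  P(Y=1) = 1/27 + 1/27 + 1/27 + 0 = 1/9
  P(Y=2) = 5/27 + 7/27 + 2/9 + 2/27 = 20/27
H(Y) = -[(4/27)·log₂(4/27) + (1/9)·log₂(1/9) + (20/27)·log₂(20/27)]
  = 0.4081315 + 0.3522139 + 0.3207107 = 1.081056 bits

H(X|Y) = H(X,Y) - H(Y) = 2.874484 - 1.081056 = 1.7934 bits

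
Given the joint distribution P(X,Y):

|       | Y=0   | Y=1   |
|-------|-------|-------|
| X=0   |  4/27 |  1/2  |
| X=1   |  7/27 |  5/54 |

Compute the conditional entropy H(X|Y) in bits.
0.7558 bits

H(X|Y) = H(X,Y) - H(Y)

H(X,Y) = -Σ_{x,y} P(x,y) log₂ P(x,y). Per-cell terms -P(x,y)·log₂P(x,y):
  X=0: 0.4081, 0.5000
  X=1: 0.5049, 0.3179
Sum of the 4 terms: H(X,Y) = 1.7309 bits

Marginal of Y (column sums):
  P(Y=0) = 4/27 + 7/27 = 11/27
  P(Y=1) = 1/2 + 5/54 = 16/27
H(Y) = -[(11/27)·log₂(11/27) + (16/27)·log₂(16/27)]
  = 0.5278 + 0.4473 = 0.9751 bits

H(X|Y) = H(X,Y) - H(Y) = 1.7309 - 0.9751 = 0.7558 bits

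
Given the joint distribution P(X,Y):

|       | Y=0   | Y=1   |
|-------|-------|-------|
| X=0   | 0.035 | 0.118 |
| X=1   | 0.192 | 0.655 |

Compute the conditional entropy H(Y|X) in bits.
0.7727 bits

H(Y|X) = H(X,Y) - H(X)

H(X,Y) = -Σ_{x,y} P(x,y) log₂ P(x,y). Per-cell terms -P(x,y)·log₂P(x,y):
  X=0: 0.1693, 0.3638
  X=1: 0.4571, 0.3998
Sum of the 4 terms: H(X,Y) = 1.3900 bits

Marginal of X (row sums):
  P(X=0) = 0.035 + 0.118 = 0.153
  P(X=1) = 0.192 + 0.655 = 0.847
H(X) = -[0.153·log₂(0.153) + 0.847·log₂(0.847)]
  = 0.4144 + 0.2029 = 0.6173 bits

H(Y|X) = H(X,Y) - H(X) = 1.3900 - 0.6173 = 0.7727 bits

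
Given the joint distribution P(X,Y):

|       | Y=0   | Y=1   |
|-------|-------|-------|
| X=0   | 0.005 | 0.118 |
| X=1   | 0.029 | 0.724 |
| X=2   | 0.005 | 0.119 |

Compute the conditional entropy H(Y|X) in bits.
0.2377 bits

H(Y|X) = H(X,Y) - H(X)

H(X,Y) = -Σ_{x,y} P(x,y) log₂ P(x,y). Per-cell terms -P(x,y)·log₂P(x,y):
  X=0: 0.03822, 0.36381
  X=1: 0.14813, 0.33734
  X=2: 0.03822, 0.36545
Sum of the 6 terms: H(X,Y) = 1.2912 bits

Marginal of X (row sums):
  P(X=0) = 0.005 + 0.118 = 0.123
  P(X=1) = 0.029 + 0.724 = 0.753
  P(X=2) = 0.005 + 0.119 = 0.124
H(X) = -[0.123·log₂(0.123) + 0.753·log₂(0.753) + 0.124·log₂(0.124)]
  = 0.37186 + 0.30819 + 0.37344 = 1.0535 bits

H(Y|X) = H(X,Y) - H(X) = 1.2912 - 1.0535 = 0.2377 bits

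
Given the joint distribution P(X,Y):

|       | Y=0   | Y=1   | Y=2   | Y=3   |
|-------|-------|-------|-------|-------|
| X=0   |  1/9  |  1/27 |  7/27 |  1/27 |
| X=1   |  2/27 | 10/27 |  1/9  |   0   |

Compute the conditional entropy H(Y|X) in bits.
1.3793 bits

H(Y|X) = H(X,Y) - H(X)

H(X,Y) = -Σ_{x,y} P(x,y) log₂ P(x,y). Per-cell terms -P(x,y)·log₂P(x,y):
  X=0: 0.35221, 0.17611, 0.50492, 0.17611
  X=1: 0.27814, 0.53073, 0.35221, 0.00000
  (cells with P = 0 contribute 0)
Sum of the 8 terms: H(X,Y) = 2.3704 bits

Marginal of X (row sums):
  P(X=0) = 1/9 + 1/27 + 7/27 + 1/27 = 4/9
  P(X=1) = 2/27 + 10/27 + 1/9 + 0 = 5/9
H(X) = -[(4/9)·log₂(4/9) + (5/9)·log₂(5/9)]
  = 0.51997 + 0.47111 = 0.9911 bits

H(Y|X) = H(X,Y) - H(X) = 2.3704 - 0.9911 = 1.3793 bits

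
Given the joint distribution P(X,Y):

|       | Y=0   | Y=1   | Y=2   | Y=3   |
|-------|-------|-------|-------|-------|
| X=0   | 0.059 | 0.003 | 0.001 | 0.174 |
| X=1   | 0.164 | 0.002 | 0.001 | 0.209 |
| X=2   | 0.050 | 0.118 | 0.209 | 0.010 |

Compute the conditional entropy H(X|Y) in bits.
0.8746 bits

H(X|Y) = H(X,Y) - H(Y)

H(X,Y) = -Σ_{x,y} P(x,y) log₂ P(x,y). Per-cell terms -P(x,y)·log₂P(x,y):
  X=0: 0.24091, 0.02514, 0.00997, 0.43897
  X=1: 0.42775, 0.01793, 0.00997, 0.47201
  X=2: 0.21610, 0.36381, 0.47201, 0.06644
Sum of the 12 terms: H(X,Y) = 2.7610 bits

Marginal of Y (column sums):
  P(Y=0) = 0.059 + 0.164 + 0.050 = 0.273
  P(Y=1) = 0.003 + 0.002 + 0.118 = 0.123
  P(Y=2) = 0.001 + 0.001 + 0.209 = 0.211
  P(Y=3) = 0.174 + 0.209 + 0.010 = 0.393
H(Y) = -[0.273·log₂(0.273) + 0.123·log₂(0.123) + 0.211·log₂(0.211) + 0.393·log₂(0.393)]
  = 0.51134 + 0.37186 + 0.47363 + 0.52953 = 1.8864 bits

H(X|Y) = H(X,Y) - H(Y) = 2.7610 - 1.8864 = 0.8746 bits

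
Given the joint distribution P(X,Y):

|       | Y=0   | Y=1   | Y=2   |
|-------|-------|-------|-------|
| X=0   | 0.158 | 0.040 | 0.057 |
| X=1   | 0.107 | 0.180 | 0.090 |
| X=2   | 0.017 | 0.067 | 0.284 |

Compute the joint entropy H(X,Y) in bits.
2.8219 bits

H(X,Y) = -Σ_{x,y} P(x,y) log₂ P(x,y). Per-cell terms -P(x,y)·log₂P(x,y):
  X=0: 0.420597, 0.185754, 0.235575
  X=1: 0.345002, 0.445308, 0.312654
  X=2: 0.099931, 0.261280, 0.515755
Sum of the 9 terms: H(X,Y) = 2.8219 bits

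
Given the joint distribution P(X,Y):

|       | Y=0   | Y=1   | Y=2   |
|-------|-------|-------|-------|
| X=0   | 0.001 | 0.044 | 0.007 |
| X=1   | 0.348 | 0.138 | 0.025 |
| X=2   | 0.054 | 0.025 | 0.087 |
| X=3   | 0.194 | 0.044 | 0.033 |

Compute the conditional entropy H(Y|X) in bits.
1.1450 bits

H(Y|X) = H(X,Y) - H(X)

H(X,Y) = -Σ_{x,y} P(x,y) log₂ P(x,y). Per-cell terms -P(x,y)·log₂P(x,y):
  X=0: 0.009966, 0.198280, 0.050109
  X=1: 0.529949, 0.394302, 0.133048
  X=2: 0.227388, 0.133048, 0.306487
  X=3: 0.458979, 0.198280, 0.162406
Sum of the 12 terms: H(X,Y) = 2.80224 bits

Marginal of X (row sums):
  P(X=0) = 0.001 + 0.044 + 0.007 = 0.052
  P(X=1) = 0.348 + 0.138 + 0.025 = 0.511
  P(X=2) = 0.054 + 0.025 + 0.087 = 0.166
  P(X=3) = 0.194 + 0.044 + 0.033 = 0.271
H(X) = -[0.052·log₂(0.052) + 0.511·log₂(0.511) + 0.166·log₂(0.166) + 0.271·log₂(0.271)]
  = 0.221798 + 0.494957 + 0.430064 + 0.510465 = 1.65728 bits

H(Y|X) = H(X,Y) - H(X) = 2.80224 - 1.65728 = 1.1450 bits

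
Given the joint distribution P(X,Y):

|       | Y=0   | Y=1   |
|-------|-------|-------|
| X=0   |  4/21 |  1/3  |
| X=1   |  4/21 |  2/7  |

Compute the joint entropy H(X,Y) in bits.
1.9561 bits

H(X,Y) = -Σ_{x,y} P(x,y) log₂ P(x,y). Per-cell terms -P(x,y)·log₂P(x,y):
  X=0: 0.4557, 0.5283
  X=1: 0.4557, 0.5164
Sum of the 4 terms: H(X,Y) = 1.9561 bits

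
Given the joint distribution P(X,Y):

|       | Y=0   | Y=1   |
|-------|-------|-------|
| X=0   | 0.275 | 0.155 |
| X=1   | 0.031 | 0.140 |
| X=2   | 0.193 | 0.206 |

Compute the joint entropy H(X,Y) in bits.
2.4091 bits

H(X,Y) = -Σ_{x,y} P(x,y) log₂ P(x,y). Per-cell terms -P(x,y)·log₂P(x,y):
  X=0: 0.51219, 0.41690
  X=1: 0.15536, 0.39711
  X=2: 0.45805, 0.46953
Sum of the 6 terms: H(X,Y) = 2.4091 bits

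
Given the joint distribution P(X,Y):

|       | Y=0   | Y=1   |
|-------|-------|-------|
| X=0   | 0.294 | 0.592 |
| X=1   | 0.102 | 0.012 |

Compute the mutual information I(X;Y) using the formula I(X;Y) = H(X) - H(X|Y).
0.1009 bits

I(X;Y) = H(X) - H(X|Y)

Marginal of X (row sums):
  P(X=0) = 0.294 + 0.592 = 0.886
  P(X=1) = 0.102 + 0.012 = 0.114
H(X) = -[0.886·log₂(0.886) + 0.114·log₂(0.114)]
  = 0.1547146 + 0.3571499 = 0.5118645 bits

Marginal of Y (column sums):
  P(Y=0) = 0.294 + 0.102 = 0.396
  P(Y=1) = 0.592 + 0.012 = 0.604
H(X|Y) = Σ_y P(y)·H(X|Y=y):
  Y=0: P(Y=0) = 0.396, P(X|Y=0) = (49/66, 17/66) → H(X|Y=0) = 0.8230661
  Y=1: P(Y=1) = 0.604, P(X|Y=1) = (148/151, 3/151) → H(X|Y=1) = 0.1406962
H(X|Y) = 0.396·0.8230661 + 0.604·0.1406962 = 0.4109147 bits

I(X;Y) = H(X) - H(X|Y) = 0.5118645 - 0.4109147 = 0.1009 bits

Cross-check via I(X;Y) = H(X) + H(Y) - H(X,Y): computing H(Y) from the column sums and H(X,Y) from the 4 cells in the same way gives H(Y) = 0.9685626 bits and H(X,Y) = 1.3794773 bits, so
I(X;Y) = 0.5118645 + 0.9685626 - 1.3794773 = 0.1009 bits ✓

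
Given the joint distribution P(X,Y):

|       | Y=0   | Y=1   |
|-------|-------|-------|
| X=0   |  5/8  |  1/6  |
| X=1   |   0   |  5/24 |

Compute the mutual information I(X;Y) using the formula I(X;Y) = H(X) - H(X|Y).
0.3666 bits

I(X;Y) = H(X) - H(X|Y)

Marginal of X (row sums):
  P(X=0) = 5/8 + 1/6 = 19/24
  P(X=1) = 0 + 5/24 = 5/24
H(X) = -[(19/24)·log₂(19/24) + (5/24)·log₂(5/24)]
  = 0.2668 + 0.4715 = 0.7383 bits

Marginal of Y (column sums):
  P(Y=0) = 5/8 + 0 = 5/8
  P(Y=1) = 1/6 + 5/24 = 3/8
H(X|Y) = Σ_y P(y)·H(X|Y=y):
  Y=0: P(Y=0) = 5/8, P(X|Y=0) = (1, 0) → H(X|Y=0) = 0.0000
  Y=1: P(Y=1) = 3/8, P(X|Y=1) = (4/9, 5/9) → H(X|Y=1) = 0.9911
H(X|Y) = (5/8)·0.0000 + (3/8)·0.9911 = 0.3717 bits

I(X;Y) = H(X) - H(X|Y) = 0.7383 - 0.3717 = 0.3666 bits

Cross-check via I(X;Y) = H(X) + H(Y) - H(X,Y): computing H(Y) from the column sums and H(X,Y) from the 4 cells in the same way gives H(Y) = 0.9544 bits and H(X,Y) = 1.3261 bits, so
I(X;Y) = 0.7383 + 0.9544 - 1.3261 = 0.3666 bits ✓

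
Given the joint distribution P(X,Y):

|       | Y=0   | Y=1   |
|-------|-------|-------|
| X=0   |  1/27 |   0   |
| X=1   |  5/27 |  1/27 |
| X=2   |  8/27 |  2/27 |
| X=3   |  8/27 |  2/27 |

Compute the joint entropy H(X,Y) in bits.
2.3990 bits

H(X,Y) = -Σ_{x,y} P(x,y) log₂ P(x,y). Per-cell terms -P(x,y)·log₂P(x,y):
  X=0: 0.17611, 0.00000
  X=1: 0.45055, 0.17611
  X=2: 0.51997, 0.27814
  X=3: 0.51997, 0.27814
  (cells with P = 0 contribute 0)
Sum of the 8 terms: H(X,Y) = 2.3990 bits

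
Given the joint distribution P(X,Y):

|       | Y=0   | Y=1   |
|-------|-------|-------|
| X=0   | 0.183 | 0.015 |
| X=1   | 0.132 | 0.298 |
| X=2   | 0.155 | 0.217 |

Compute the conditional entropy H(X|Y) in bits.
1.3432 bits

H(X|Y) = H(X,Y) - H(Y)

H(X,Y) = -Σ_{x,y} P(x,y) log₂ P(x,y). Per-cell terms -P(x,y)·log₂P(x,y):
  X=0: 0.4484, 0.0909
  X=1: 0.3856, 0.5205
  X=2: 0.4169, 0.4783
Sum of the 6 terms: H(X,Y) = 2.3406 bits

Marginal of Y (column sums):
  P(Y=0) = 0.183 + 0.132 + 0.155 = 0.470
  P(Y=1) = 0.015 + 0.298 + 0.217 = 0.530
H(Y) = -[0.470·log₂(0.470) + 0.530·log₂(0.530)]
  = 0.5120 + 0.4854 = 0.9974 bits

H(X|Y) = H(X,Y) - H(Y) = 2.3406 - 0.9974 = 1.3432 bits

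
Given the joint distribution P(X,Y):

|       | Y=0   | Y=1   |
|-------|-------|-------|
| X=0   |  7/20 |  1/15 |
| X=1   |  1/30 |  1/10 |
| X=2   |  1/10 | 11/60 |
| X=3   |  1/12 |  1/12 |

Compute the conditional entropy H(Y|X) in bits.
0.8045 bits

H(Y|X) = H(X,Y) - H(X)

H(X,Y) = -Σ_{x,y} P(x,y) log₂ P(x,y). Per-cell terms -P(x,y)·log₂P(x,y):
  X=0: 0.5301, 0.2605
  X=1: 0.1636, 0.3322
  X=2: 0.3322, 0.4487
  X=3: 0.2987, 0.2987
Sum of the 8 terms: H(X,Y) = 2.6647 bits

Marginal of X (row sums):
  P(X=0) = 7/20 + 1/15 = 5/12
  P(X=1) = 1/30 + 1/10 = 2/15
  P(X=2) = 1/10 + 11/60 = 17/60
  P(X=3) = 1/12 + 1/12 = 1/6
H(X) = -[(5/12)·log₂(5/12) + (2/15)·log₂(2/15) + (17/60)·log₂(17/60) + (1/6)·log₂(1/6)]
  = 0.5263 + 0.3876 + 0.5155 + 0.4308 = 1.8602 bits

H(Y|X) = H(X,Y) - H(X) = 2.6647 - 1.8602 = 0.8045 bits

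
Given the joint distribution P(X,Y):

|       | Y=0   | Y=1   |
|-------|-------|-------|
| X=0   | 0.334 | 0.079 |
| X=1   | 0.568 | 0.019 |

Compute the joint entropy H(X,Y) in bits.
1.3899 bits

H(X,Y) = -Σ_{x,y} P(x,y) log₂ P(x,y). Per-cell terms -P(x,y)·log₂P(x,y):
  X=0: 0.52841, 0.28930
  X=1: 0.46351, 0.10864
Sum of the 4 terms: H(X,Y) = 1.3899 bits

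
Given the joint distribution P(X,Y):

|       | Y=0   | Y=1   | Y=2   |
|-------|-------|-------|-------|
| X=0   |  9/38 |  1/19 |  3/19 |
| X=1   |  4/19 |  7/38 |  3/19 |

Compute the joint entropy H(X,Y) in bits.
2.4795 bits

H(X,Y) = -Σ_{x,y} P(x,y) log₂ P(x,y). Per-cell terms -P(x,y)·log₂P(x,y):
  X=0: 0.49216, 0.22358, 0.42047
  X=1: 0.47325, 0.44958, 0.42047
Sum of the 6 terms: H(X,Y) = 2.4795 bits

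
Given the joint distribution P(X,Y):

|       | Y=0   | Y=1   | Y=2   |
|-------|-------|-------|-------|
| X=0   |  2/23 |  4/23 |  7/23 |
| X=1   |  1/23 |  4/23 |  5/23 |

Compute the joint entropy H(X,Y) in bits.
2.3818 bits

H(X,Y) = -Σ_{x,y} P(x,y) log₂ P(x,y). Per-cell terms -P(x,y)·log₂P(x,y):
  X=0: 0.3064, 0.4389, 0.5223
  X=1: 0.1967, 0.4389, 0.4786
Sum of the 6 terms: H(X,Y) = 2.3818 bits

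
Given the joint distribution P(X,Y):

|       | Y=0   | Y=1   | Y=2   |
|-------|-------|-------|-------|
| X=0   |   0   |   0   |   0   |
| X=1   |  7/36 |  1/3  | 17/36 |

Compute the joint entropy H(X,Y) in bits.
1.4989 bits

H(X,Y) = -Σ_{x,y} P(x,y) log₂ P(x,y). Per-cell terms -P(x,y)·log₂P(x,y):
  X=0: 0.0000, 0.0000, 0.0000
  X=1: 0.4594, 0.5283, 0.5112
  (cells with P = 0 contribute 0)
Sum of the 6 terms: H(X,Y) = 1.4989 bits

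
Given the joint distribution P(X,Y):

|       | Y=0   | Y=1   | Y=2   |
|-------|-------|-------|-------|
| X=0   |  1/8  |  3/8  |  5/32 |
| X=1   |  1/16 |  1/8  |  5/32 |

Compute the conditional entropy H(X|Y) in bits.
0.8903 bits

H(X|Y) = H(X,Y) - H(Y)

H(X,Y) = -Σ_{x,y} P(x,y) log₂ P(x,y). Per-cell terms -P(x,y)·log₂P(x,y):
  X=0: 0.37500, 0.53064, 0.41845
  X=1: 0.25000, 0.37500, 0.41845
Sum of the 6 terms: H(X,Y) = 2.3675 bits

Marginal of Y (column sums):
  P(Y=0) = 1/8 + 1/16 = 3/16
  P(Y=1) = 3/8 + 1/8 = 1/2
  P(Y=2) = 5/32 + 5/32 = 5/16
H(Y) = -[(3/16)·log₂(3/16) + (1/2)·log₂(1/2) + (5/16)·log₂(5/16)]
  = 0.45282 + 0.50000 + 0.52440 = 1.4772 bits

H(X|Y) = H(X,Y) - H(Y) = 2.3675 - 1.4772 = 0.8903 bits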